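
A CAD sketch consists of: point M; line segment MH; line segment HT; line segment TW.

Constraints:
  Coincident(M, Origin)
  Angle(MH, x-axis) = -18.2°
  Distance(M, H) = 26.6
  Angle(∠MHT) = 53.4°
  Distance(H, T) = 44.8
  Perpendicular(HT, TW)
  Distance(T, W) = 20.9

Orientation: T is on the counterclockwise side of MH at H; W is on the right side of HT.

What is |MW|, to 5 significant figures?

51.216

∠MHT = 53.4°, so HT runs at -18.2° + (180° − 53.4°) = 108.40° from the x-axis; with |HT| = 44.8, T = H + 44.8·(cos 108.40°, sin 108.40°) = (11.128, 34.202). The perpendicularity gives TW at right angles to HT; with |TW| = 20.9 on the right of HT, W = T + 20.9·(0.94888, 0.31565) = (30.960, 40.799). Then |MW| = |W − M| = 51.216.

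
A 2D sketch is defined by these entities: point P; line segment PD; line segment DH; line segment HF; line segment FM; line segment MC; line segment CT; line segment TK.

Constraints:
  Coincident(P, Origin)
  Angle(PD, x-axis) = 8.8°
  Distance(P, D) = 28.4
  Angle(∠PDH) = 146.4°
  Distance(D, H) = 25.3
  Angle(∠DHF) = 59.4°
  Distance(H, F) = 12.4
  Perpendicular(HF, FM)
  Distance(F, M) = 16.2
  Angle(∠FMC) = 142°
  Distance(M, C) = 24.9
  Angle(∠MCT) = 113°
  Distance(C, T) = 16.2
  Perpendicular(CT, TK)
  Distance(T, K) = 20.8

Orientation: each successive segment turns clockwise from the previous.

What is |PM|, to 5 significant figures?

31.627

P is at the origin; PD runs at 8.8° with length 28.4, so D = (28.066, 4.3448). ∠PDH = 146.4° gives DH at -24.800° from the x-axis; with |DH| = 25.3, H = (51.032, -6.2673). ∠DHF = 59.4° gives HF at -145.40° from the x-axis; with |HF| = 12.4, F = (40.826, -13.309). HF is perpendicular to FM, so FM runs at 124.60°; with |FM| = 16.2, M = (31.626, 0.026207). Then |PM| = |M − P| = 31.627.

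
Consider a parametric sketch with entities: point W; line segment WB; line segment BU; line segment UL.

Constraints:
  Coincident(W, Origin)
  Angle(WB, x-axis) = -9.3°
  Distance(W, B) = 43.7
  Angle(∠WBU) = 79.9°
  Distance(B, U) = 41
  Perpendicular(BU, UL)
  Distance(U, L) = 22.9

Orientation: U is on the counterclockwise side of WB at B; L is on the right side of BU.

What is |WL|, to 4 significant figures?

73.87

∠WBU = 79.9°, so BU runs at -9.3° + (180° − 79.9°) = 90.80° from the x-axis; with |BU| = 41.0, U = B + 41.0·(cos 90.80°, sin 90.80°) = (42.55, 33.93). The perpendicularity gives UL at right angles to BU; with |UL| = 22.9 on the right of BU, L = U + 22.9·(0.9999, 0.01396) = (65.45, 34.25). Then |WL| = |L − W| = 73.87.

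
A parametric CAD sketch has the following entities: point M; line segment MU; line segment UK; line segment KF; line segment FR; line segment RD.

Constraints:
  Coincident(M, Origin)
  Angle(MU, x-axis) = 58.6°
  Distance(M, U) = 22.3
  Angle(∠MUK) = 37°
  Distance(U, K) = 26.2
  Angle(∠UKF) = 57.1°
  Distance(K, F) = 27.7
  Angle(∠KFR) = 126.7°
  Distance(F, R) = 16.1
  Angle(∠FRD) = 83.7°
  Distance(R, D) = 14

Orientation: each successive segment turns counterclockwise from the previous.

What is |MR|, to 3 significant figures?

25.2

∠UKF = 57.1° gives KF at -35.5° from the x-axis; with |KF| = 27.7, F = (9.81, -6.70). ∠KFR = 126.7° gives FR at 17.8° from the x-axis; with |FR| = 16.1, R = (25.1, -1.77). Then |MR| = |R − M| = 25.2.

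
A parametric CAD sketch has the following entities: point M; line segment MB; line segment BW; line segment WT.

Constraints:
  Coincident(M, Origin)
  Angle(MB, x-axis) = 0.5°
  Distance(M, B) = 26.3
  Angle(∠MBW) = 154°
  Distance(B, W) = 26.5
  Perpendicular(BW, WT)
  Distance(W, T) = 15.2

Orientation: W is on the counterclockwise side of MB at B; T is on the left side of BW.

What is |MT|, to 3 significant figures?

50.3

∠MBW = 154.0°, so BW runs at 0.5° + (180° − 154.0°) = 26.5° from the x-axis; with |BW| = 26.5, W = B + 26.5·(cos 26.5°, sin 26.5°) = (50.0, 12.1). BW is perpendicular to WT; with |WT| = 15.2 on the left of BW, T = W + 15.2·(-0.446, 0.895) = (43.2, 25.7). Then |MT| = |T − M| = 50.3.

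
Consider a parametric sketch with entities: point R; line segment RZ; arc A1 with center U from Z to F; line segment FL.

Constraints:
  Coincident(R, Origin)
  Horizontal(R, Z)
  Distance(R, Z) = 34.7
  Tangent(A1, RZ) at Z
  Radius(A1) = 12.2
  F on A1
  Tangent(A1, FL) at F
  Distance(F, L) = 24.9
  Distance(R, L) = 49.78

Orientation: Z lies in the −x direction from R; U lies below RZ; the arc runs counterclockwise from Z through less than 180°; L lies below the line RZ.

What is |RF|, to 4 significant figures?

48.62

R is at the origin; R and Z share the same y with |RZ| = 34.7 and Z on the −x side, so Z = (-34.70, 0.000). A1 meets RZ tangentially, so UZ is at right angles to RZ, so U = Z + (0, -12.2) = (-34.70, -12.20). Since UF ⟂ FL (tangency), |UL| = √(12.2² + 24.9²) = 27.73 regardless of where F sits on A1. So L lies on both circle(R, 49.78) and circle(U, 27.73); the below-RZ intersection is L = (-30.21, -39.56). F is the foot of the tangent from L: F = (-44.64, -19.27).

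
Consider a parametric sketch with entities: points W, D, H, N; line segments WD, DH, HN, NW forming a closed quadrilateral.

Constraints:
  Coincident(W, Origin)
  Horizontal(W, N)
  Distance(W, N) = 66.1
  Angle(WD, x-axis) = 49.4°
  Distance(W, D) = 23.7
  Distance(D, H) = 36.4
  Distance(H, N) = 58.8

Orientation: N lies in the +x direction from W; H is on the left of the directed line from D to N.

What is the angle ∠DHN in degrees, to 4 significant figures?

63.79°

W is at the origin; WN is horizontal with |WN| = 66.1 and N in +x, so N = (66.1, 0). WD runs at 49.4° with |WD| = 23.7, so D = (15.42, 17.99). H is determined by |DH| = 36.4 and |HN| = 58.8 together: it lies at the intersection of circle(D, 36.4) and circle(N, 58.8). With |DN| = 53.78, the foot of the radical line on DN is 7.061 from D and the perpendicular offset is √(36.4² − 7.061²) = 35.71. Taking the left-of-DN solution: H = (34.03, 49.28).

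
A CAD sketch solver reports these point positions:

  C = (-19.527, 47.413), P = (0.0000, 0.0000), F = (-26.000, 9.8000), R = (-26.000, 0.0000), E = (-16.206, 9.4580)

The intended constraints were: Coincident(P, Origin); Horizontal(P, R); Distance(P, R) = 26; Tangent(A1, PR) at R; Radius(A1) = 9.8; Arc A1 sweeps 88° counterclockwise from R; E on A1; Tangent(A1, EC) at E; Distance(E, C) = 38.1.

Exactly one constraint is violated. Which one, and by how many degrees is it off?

Tangent(A1, EC) at E — off by 7.00°.

P = (0.00, 0.00) ✓; P.y = 0.00, R.y = 0.00 ✓; |PR| = 26.00 ✓; ∠(FR, RP) = 90.00° ✓; |FR| = 9.800 ✓; bearing(F→E) − bearing(F→R) = 88.00° ✓; |FE| = 9.800 ✓; ∠(FE, EC) = 83.00° ✗; |EC| = 38.10 ✓.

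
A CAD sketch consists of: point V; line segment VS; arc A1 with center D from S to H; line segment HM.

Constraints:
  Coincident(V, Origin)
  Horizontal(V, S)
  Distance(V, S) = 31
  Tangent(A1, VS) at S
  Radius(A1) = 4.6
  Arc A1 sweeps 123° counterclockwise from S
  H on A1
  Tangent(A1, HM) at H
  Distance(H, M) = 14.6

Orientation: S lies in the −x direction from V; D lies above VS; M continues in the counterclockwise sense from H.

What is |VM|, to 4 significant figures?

40.07

V is at the origin; V and S share the same y with |VS| = 31.0 and S on the −x side, so S = (-31.00, 0.000). A1 meets VS tangentially, so DS is at right angles to VS, so D = S + (0, 4.6) = (-31.00, 4.600). On A1, S sits at bearing -90° from D; a 123° counterclockwise sweep puts H at bearing 33°, so H = D + 4.6·(cos 33°, sin 33°) = (-27.14, 7.105). A1 meets HM tangentially, so DH is at right angles to HM, so HM runs along (−sin 33°, cos 33°); with |HM| = 14.6, M = (-35.09, 19.35). Then |VM| = |M − V| = 40.07.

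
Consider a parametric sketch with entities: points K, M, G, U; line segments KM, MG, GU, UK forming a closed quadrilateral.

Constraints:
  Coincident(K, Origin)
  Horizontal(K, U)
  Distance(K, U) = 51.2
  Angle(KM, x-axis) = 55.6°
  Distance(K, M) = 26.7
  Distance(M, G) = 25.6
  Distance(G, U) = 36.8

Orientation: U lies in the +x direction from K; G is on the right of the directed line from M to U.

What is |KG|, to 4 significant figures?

15.00

Checks: |MG| = 25.60 ✓; |GU| = 36.80 ✓.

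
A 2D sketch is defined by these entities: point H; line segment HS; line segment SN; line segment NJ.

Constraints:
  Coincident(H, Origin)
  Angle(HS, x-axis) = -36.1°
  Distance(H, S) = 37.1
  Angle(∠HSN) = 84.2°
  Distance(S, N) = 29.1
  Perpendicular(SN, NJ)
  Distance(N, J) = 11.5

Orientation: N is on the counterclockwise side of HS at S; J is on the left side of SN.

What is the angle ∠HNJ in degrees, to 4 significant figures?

34.48°

H is at the origin; HS runs at -36.1° with length 37.1, so S = 37.1·(cos -36.1°, sin -36.1°) = (29.98, -21.86). ∠HSN = 84.2°, so SN runs at -36.1° + (180° − 84.2°) = 59.70° from the x-axis; with |SN| = 29.1, N = S + 29.1·(cos 59.70°, sin 59.70°) = (44.66, 3.266). SN is perpendicular to NJ; with |NJ| = 11.5 on the left of SN, J = N + 11.5·(-0.8634, 0.5045) = (34.73, 9.068). Then cos ∠HNJ = NH·NJ / (|NH||NJ|), giving 34.48°.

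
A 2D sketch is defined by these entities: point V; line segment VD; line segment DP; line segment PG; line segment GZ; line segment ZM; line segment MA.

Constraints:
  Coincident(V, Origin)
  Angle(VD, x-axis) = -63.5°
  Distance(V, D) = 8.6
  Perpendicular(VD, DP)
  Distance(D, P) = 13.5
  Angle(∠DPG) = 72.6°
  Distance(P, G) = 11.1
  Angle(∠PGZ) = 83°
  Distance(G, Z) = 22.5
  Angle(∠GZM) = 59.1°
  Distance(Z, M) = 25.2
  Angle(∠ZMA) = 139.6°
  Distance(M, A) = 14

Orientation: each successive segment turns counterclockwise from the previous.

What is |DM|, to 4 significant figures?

16.69

V is at the origin; VD runs at -63.5° with length 8.6, so D = (3.837, -7.696). The perpendicularity gives DP at right angles to VD, so DP runs at 26.50°; with |DP| = 13.5, P = (15.92, -1.673). ∠DPG = 72.6° gives PG at 133.9° from the x-axis; with |PG| = 11.1, G = (8.222, 6.325). ∠PGZ = 83.0° gives GZ at -129.1° from the x-axis; with |GZ| = 22.5, Z = (-5.968, -11.14). ∠GZM = 59.1° gives ZM at -8.200° from the x-axis; with |ZM| = 25.2, M = (18.97, -14.73). Then |DM| = |M − D| = 16.69.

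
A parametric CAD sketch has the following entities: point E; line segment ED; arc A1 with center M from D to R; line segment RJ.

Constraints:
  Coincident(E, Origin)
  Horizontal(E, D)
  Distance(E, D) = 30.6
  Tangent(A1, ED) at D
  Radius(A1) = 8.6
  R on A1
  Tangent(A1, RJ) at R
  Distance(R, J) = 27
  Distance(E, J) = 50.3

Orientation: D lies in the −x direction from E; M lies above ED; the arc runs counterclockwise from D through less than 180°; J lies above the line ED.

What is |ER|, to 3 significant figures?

25.9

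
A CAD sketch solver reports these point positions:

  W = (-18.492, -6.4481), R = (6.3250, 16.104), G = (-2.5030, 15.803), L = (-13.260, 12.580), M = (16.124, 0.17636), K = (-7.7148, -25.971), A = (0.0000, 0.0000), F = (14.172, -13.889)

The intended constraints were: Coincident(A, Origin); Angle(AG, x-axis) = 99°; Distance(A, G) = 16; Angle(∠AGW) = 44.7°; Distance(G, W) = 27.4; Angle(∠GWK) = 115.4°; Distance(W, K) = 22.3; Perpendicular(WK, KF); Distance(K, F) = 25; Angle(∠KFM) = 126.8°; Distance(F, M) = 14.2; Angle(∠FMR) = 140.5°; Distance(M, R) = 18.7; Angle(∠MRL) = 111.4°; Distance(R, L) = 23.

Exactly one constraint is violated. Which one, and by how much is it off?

Distance(R, L) = 23 — off by 3.10.

A = (0.00, 0.00) ✓; AG at 99.00° ✓; |AG| = 16.00 ✓; ∠AGW = 44.70° ✓; |GW| = 27.40 ✓; ∠GWK = 115.4° ✓; |WK| = 22.30 ✓; ∠(WK, KF) = 90.00° ✓; |KF| = 25.00 ✓; ∠KFM = 126.8° ✓; |FM| = 14.20 ✓; ∠FMR = 140.5° ✓; |MR| = 18.70 ✓; ∠MRL = 111.4° ✓; |RL| = 19.90 ✗.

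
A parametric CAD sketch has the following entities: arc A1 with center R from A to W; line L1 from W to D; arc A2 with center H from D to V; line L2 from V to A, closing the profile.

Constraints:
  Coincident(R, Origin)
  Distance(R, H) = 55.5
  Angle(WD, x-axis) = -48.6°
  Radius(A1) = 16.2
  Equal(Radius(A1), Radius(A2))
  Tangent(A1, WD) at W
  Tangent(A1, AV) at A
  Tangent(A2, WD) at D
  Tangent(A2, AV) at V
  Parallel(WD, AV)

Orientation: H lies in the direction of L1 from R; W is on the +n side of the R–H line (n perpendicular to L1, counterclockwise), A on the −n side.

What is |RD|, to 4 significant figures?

57.82

Tangency of A1 to both parallel lines with radius 16.2 puts W and A at R ± 16.2·n: W = (12.15, 10.71), A = (-12.15, -10.71). Equal radii place D and V the same way about H: D = H + 16.2·n = (48.85, -30.92), V = H − 16.2·n = (24.55, -52.34). Then |RD| = |D − R| = 57.82.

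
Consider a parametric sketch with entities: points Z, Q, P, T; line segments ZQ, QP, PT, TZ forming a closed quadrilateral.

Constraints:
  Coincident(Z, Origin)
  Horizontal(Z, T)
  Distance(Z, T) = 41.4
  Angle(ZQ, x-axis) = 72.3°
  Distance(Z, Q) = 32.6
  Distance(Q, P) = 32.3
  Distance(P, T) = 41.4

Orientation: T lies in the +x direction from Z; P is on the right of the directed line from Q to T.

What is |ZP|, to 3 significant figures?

0.315

Checks: |QP| = 32.30 ✓; |PT| = 41.40 ✓.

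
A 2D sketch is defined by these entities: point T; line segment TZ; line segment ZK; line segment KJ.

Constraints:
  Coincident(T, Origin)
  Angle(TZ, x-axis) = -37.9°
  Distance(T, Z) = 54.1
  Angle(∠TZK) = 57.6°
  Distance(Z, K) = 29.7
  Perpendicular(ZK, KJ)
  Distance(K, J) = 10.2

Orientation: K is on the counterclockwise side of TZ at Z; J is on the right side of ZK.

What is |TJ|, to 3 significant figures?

55.9

T is at the origin; TZ runs at -37.9° with length 54.1, so Z = 54.1·(cos -37.9°, sin -37.9°) = (42.7, -33.2). ∠TZK = 57.6°, so ZK runs at -37.9° + (180° − 57.6°) = 84.5° from the x-axis; with |ZK| = 29.7, K = Z + 29.7·(cos 84.5°, sin 84.5°) = (45.5, -3.67). The perpendicularity gives KJ at right angles to ZK; with |KJ| = 10.2 on the right of ZK, J = K + 10.2·(0.995, -0.0958) = (55.7, -4.65). Then |TJ| = |J − T| = 55.9.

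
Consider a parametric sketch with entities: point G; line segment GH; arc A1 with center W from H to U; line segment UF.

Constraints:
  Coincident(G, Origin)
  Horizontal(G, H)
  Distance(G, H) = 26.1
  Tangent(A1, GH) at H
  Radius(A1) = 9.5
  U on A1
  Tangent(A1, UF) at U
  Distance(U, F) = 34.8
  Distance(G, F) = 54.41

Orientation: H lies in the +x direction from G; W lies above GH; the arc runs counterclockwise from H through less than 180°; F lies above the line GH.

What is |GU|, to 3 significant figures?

37.1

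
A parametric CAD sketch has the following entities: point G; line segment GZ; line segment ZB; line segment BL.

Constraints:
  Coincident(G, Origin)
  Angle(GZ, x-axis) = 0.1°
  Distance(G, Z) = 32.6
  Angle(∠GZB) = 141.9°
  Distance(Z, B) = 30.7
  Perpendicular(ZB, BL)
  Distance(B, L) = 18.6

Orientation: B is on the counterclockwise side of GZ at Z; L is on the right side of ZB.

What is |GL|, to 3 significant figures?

68.4

G is at the origin; GZ runs at 0.1° with length 32.6, so Z = 32.6·(cos 0.1°, sin 0.1°) = (32.6, 0.0569). ∠GZB = 141.9°, so ZB runs at 0.1° + (180° − 141.9°) = 38.2° from the x-axis; with |ZB| = 30.7, B = Z + 30.7·(cos 38.2°, sin 38.2°) = (56.7, 19.0). ZB is perpendicular to BL; with |BL| = 18.6 on the right of ZB, L = B + 18.6·(0.618, -0.786) = (68.2, 4.43). Then |GL| = |L − G| = 68.4.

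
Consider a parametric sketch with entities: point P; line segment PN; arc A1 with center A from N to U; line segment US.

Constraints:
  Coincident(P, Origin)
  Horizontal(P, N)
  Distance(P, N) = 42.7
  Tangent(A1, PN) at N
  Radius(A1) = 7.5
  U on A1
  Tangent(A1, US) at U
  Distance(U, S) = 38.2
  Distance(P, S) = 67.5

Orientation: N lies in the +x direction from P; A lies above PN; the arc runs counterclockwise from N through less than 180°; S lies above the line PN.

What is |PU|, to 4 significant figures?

50.77

P is at the origin; P and N share the same y with |PN| = 42.7 and N on the +x side, so N = (42.70, 0.000). Tangency of A1 to PN means the radius AN is perpendicular to PN, so A = N + (0, 7.5) = (42.70, 7.500). Since AU ⟂ US (tangency), |AS| = √(7.5² + 38.2²) = 38.93 regardless of where U sits on A1. So S lies on both circle(P, 67.5) and circle(A, 38.93); the above-PN intersection is S = (49.57, 45.82). U is the foot of the tangent from S: U = (50.20, 7.624).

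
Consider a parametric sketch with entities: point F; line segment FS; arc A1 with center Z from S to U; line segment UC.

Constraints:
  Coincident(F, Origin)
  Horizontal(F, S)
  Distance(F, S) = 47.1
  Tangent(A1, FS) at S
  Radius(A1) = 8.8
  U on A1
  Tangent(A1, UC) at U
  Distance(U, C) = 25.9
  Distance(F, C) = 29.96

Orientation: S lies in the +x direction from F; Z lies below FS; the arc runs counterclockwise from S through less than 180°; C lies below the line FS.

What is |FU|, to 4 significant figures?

41.14

Checks: F = (0.00, 0.00) ✓; |ZU| = 8.800 ✓; ∠(ZU, UC) = 90.00° ✓; |UC| = 25.90 ✓; |FC| = 29.96 ✓.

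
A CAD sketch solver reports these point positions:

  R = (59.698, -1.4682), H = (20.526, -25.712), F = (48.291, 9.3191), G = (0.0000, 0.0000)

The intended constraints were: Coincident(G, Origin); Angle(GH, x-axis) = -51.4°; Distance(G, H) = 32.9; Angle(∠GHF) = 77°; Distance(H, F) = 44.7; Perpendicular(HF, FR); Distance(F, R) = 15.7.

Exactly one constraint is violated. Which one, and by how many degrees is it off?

Perpendicular(HF, FR) — off by 5.00°.

G = (0.00, 0.00) ✓; GH at -51.40° ✓; |GH| = 32.90 ✓; ∠GHF = 77.00° ✓; |HF| = 44.70 ✓; ∠(HF, FR) = 95.00° ✗; |FR| = 15.70 ✓.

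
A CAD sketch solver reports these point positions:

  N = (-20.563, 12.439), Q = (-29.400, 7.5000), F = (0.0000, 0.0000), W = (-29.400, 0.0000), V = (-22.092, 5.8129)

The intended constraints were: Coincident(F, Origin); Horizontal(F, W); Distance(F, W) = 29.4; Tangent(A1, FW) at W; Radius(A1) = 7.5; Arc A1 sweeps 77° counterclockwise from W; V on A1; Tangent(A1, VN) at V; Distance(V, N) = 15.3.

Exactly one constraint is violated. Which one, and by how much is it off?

Distance(V, N) = 15.3 — off by 8.50.

F = (0.00, 0.00) ✓; F.y = 0.00, W.y = 0.00 ✓; |FW| = 29.40 ✓; ∠(QW, WF) = 90.00° ✓; |QW| = 7.500 ✓; bearing(Q→V) − bearing(Q→W) = 77.00° ✓; |QV| = 7.500 ✓; ∠(QV, VN) = 89.99° ✓; |VN| = 6.800 ✗.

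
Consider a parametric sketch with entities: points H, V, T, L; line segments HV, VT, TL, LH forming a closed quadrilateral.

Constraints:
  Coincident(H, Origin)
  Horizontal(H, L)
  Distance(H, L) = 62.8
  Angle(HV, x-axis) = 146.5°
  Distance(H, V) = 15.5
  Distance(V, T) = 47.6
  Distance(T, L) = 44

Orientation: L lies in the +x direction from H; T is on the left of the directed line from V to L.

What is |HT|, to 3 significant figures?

41.9

H is at the origin; HL is horizontal with |HL| = 62.8 and L in +x, so L = (62.8, 0). HV runs at 146.5° with |HV| = 15.5, so V = (-12.9, 8.56). T is determined by |VT| = 47.6 and |TL| = 44.0 together: it lies at the intersection of circle(V, 47.6) and circle(L, 44.0). With |VL| = 76.2, the foot of the radical line on VL is 40.3 from V and the perpendicular offset is √(47.6² − 40.3²) = 25.4. Taking the left-of-VL solution: T = (29.9, 29.3).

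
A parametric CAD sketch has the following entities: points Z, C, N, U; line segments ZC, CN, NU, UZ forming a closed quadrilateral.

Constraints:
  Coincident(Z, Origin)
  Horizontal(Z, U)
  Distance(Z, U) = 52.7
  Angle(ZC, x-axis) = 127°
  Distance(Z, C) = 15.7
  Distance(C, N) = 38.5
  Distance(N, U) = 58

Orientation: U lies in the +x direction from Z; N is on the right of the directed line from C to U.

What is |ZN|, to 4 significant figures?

24.73

Checks: |CN| = 38.50 ✓; |NU| = 58.00 ✓.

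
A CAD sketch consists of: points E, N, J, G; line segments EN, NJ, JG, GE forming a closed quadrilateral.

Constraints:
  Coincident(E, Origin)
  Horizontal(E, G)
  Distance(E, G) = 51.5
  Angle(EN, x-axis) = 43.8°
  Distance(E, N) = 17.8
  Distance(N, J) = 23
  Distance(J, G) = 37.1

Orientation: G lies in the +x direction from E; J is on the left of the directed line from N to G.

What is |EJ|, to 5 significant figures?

40.784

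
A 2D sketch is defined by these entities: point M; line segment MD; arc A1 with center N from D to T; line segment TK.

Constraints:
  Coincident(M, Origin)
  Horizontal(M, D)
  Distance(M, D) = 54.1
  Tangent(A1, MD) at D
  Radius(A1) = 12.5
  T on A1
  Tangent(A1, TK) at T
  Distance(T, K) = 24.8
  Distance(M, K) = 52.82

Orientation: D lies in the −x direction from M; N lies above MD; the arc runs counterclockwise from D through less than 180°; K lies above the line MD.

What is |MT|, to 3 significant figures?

43.1

Checks: ∠(ND, DM) = 90.00° ✓; |NT| = 12.50 ✓; ∠(NT, TK) = 90.00° ✓; |TK| = 24.80 ✓; |MK| = 52.82 ✓.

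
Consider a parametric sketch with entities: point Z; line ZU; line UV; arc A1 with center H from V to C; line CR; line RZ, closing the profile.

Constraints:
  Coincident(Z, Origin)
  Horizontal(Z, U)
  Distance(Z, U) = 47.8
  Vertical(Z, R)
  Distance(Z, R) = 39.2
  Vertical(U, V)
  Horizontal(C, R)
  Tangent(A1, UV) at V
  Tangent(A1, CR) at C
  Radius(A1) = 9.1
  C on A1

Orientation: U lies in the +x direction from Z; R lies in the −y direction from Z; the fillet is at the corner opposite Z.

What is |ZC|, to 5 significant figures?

55.085

Z is at the origin; Z and U share the same y with |ZU| = 47.8 and U on the +x side, so U = (47.800, 0.0000). Z and R share the same x with |ZR| = 39.2 and R on the −y side, so R = (0.0000, -39.200). The virtual corner opposite Z is at (47.800, -39.200). A1 meets UV tangentially, so HV is at right angles to UV and since A1 is tangent to CR there, HC ⟂ CR, with radius 9.1, so the center H sits 9.1 in from both sides at H = (38.700, -30.100). That places the tangent points at V = (47.800, -30.100) on UV and C = (38.700, -39.200) on CR. Then |ZC| = |C − Z| = 55.085.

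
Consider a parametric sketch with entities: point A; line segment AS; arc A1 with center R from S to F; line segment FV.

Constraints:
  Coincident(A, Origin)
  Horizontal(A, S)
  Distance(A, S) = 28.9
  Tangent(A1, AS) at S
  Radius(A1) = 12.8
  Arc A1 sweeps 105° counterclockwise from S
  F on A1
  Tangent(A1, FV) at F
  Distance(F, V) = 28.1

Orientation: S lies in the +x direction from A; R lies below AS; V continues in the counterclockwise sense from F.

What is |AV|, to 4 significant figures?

49.38

A is at the origin; AS is horizontal with |AS| = 28.9 and S on the +x side, so S = (28.90, 0.000). The tangent condition forces RS to be normal to AS, so R = S + (0, -12.8) = (28.90, -12.80). On A1, S sits at bearing 90° from R; a 105° counterclockwise sweep puts F at bearing 195°, so F = R + 12.8·(cos 195°, sin 195°) = (16.54, -16.11). The tangent condition forces RF to be normal to FV, so FV runs along (−sin 195°, cos 195°); with |FV| = 28.1, V = (23.81, -43.26). Then |AV| = |V − A| = 49.38.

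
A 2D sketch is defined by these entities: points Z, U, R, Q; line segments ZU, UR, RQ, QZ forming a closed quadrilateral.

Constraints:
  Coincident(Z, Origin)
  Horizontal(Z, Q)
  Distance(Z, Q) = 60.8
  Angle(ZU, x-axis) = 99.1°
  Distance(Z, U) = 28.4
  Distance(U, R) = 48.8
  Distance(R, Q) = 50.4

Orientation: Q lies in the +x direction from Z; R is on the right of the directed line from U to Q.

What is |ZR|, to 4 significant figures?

21.95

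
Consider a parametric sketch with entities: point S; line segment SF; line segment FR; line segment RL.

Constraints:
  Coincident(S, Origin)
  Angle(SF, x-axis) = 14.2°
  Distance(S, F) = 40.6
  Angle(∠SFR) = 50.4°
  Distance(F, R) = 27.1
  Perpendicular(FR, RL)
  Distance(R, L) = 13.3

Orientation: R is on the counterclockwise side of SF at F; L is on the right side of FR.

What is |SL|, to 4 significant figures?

44.60

S is at the origin; SF runs at 14.2° with length 40.6, so F = 40.6·(cos 14.2°, sin 14.2°) = (39.36, 9.959). ∠SFR = 50.4°, so FR runs at 14.2° + (180° − 50.4°) = 143.8° from the x-axis; with |FR| = 27.1, R = F + 27.1·(cos 143.8°, sin 143.8°) = (17.49, 25.96). FR ⟂ RL; with |RL| = 13.3 on the right of FR, L = R + 13.3·(0.5906, 0.8070) = (25.35, 36.70). Then |SL| = |L − S| = 44.60.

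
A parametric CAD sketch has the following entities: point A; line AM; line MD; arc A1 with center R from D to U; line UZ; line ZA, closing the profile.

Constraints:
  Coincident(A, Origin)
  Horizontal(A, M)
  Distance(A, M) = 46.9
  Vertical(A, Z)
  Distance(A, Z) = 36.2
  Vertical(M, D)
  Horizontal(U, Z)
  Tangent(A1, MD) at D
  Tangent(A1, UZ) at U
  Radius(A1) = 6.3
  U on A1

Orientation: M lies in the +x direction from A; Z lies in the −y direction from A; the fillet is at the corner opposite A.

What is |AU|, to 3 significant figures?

54.4

A is at the origin; A and M share the same y with |AM| = 46.9 and M on the +x side, so M = (46.9, 0.00). AZ is vertical with |AZ| = 36.2 and Z on the −y side, so Z = (0.00, -36.2). The virtual corner opposite A is at (46.9, -36.2). A1 meets MD tangentially, so RD is at right angles to MD and the tangent condition forces RU to be normal to UZ, with radius 6.3, so the center R sits 6.3 in from both sides at R = (40.6, -29.9). That places the tangent points at D = (46.9, -29.9) on MD and U = (40.6, -36.2) on UZ. Then |AU| = |U − A| = 54.4.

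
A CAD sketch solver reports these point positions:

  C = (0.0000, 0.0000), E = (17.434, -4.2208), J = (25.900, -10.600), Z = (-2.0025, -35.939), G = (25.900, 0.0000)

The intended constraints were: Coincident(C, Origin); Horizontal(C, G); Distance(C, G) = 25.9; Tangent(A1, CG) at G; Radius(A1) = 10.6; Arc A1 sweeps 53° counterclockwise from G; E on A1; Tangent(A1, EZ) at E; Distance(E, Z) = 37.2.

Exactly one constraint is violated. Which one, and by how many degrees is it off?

Tangent(A1, EZ) at E — off by 5.50°.

C = (0.00, 0.00) ✓; C.y = 0.00, G.y = 0.00 ✓; |CG| = 25.90 ✓; ∠(JG, GC) = 90.00° ✓; |JG| = 10.60 ✓; bearing(J→E) − bearing(J→G) = 53.00° ✓; |JE| = 10.60 ✓; ∠(JE, EZ) = 84.50° ✗; |EZ| = 37.20 ✓.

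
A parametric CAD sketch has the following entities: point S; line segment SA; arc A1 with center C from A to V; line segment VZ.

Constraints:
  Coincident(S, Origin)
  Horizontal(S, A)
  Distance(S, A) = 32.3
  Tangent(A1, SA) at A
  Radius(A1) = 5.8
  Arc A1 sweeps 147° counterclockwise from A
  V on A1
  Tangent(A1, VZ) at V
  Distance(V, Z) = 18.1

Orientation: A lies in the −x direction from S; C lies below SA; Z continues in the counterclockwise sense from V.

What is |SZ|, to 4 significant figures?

28.85

S is at the origin; SA is horizontal with |SA| = 32.3 and A on the −x side, so A = (-32.30, 0.000). The tangent condition forces CA to be normal to SA, so C = A + (0, -5.8) = (-32.30, -5.800). On A1, A sits at bearing 90° from C; a 147° counterclockwise sweep puts V at bearing 237°, so V = C + 5.8·(cos 237°, sin 237°) = (-35.46, -10.66). A1 meets VZ tangentially, so CV is at right angles to VZ, so VZ runs along (−sin 237°, cos 237°); with |VZ| = 18.1, Z = (-20.28, -20.52). Then |SZ| = |Z − S| = 28.85.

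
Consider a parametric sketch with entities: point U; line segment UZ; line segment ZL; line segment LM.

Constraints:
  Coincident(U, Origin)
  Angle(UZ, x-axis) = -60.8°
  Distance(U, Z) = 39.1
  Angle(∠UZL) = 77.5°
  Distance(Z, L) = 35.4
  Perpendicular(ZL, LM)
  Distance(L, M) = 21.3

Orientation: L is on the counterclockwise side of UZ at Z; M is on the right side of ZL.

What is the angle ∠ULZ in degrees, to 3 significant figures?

54.8°

U is at the origin; UZ runs at -60.8° with length 39.1, so Z = 39.1·(cos -60.8°, sin -60.8°) = (19.1, -34.1). ∠UZL = 77.5°, so ZL runs at -60.8° + (180° − 77.5°) = 41.7° from the x-axis; with |ZL| = 35.4, L = Z + 35.4·(cos 41.7°, sin 41.7°) = (45.5, -10.6). Then cos ∠ULZ = LU·LZ / (|LU||LZ|), giving 54.8°.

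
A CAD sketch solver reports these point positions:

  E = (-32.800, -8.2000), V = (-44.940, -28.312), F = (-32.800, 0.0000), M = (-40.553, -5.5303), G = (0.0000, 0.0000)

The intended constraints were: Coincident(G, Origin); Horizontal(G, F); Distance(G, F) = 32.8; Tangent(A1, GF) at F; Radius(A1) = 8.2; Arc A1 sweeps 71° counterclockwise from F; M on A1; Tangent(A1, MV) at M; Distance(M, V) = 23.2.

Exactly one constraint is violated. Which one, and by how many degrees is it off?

Tangent(A1, MV) at M — off by 8.10°.

G = (0.00, 0.00) ✓; G.y = 0.00, F.y = 0.00 ✓; |GF| = 32.80 ✓; ∠(EF, FG) = 90.00° ✓; |EF| = 8.200 ✓; bearing(E→M) − bearing(E→F) = 71.00° ✓; |EM| = 8.200 ✓; ∠(EM, MV) = 81.90° ✗; |MV| = 23.20 ✓.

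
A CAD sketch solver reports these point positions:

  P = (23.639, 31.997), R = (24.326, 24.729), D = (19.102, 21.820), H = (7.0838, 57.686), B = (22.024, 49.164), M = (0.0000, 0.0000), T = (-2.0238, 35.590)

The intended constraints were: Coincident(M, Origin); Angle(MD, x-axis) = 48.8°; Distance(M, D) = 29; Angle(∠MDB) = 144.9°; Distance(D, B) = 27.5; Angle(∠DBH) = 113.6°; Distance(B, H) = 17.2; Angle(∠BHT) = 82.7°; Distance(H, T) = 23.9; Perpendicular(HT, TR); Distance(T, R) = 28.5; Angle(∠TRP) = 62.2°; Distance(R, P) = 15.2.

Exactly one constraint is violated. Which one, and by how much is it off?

Distance(R, P) = 15.2 — off by 7.90.

M = (0.00, 0.00) ✓; MD at 48.80° ✓; |MD| = 29.00 ✓; ∠MDB = 144.9° ✓; |DB| = 27.50 ✓; ∠DBH = 113.6° ✓; |BH| = 17.20 ✓; ∠BHT = 82.70° ✓; |HT| = 23.90 ✓; ∠(HT, TR) = 90.00° ✓; |TR| = 28.50 ✓; ∠TRP = 62.20° ✓; |RP| = 7.300 ✗.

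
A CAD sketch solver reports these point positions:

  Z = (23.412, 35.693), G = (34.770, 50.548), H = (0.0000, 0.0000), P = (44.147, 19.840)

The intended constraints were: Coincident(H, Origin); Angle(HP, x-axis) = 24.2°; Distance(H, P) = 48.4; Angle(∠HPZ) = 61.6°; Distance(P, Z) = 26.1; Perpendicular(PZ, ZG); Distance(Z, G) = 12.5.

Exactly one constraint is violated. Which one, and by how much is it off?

Distance(Z, G) = 12.5 — off by 6.20.

H = (0.00, 0.00) ✓; HP at 24.20° ✓; |HP| = 48.40 ✓; ∠HPZ = 61.60° ✓; |PZ| = 26.10 ✓; ∠(PZ, ZG) = 90.00° ✓; |ZG| = 18.70 ✗.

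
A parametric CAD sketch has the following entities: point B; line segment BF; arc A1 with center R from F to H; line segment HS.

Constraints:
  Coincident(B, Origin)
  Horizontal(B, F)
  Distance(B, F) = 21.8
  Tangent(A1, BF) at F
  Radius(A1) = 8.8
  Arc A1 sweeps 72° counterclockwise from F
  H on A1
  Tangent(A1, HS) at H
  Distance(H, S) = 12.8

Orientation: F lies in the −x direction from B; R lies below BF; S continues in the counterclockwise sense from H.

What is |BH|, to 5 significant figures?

30.776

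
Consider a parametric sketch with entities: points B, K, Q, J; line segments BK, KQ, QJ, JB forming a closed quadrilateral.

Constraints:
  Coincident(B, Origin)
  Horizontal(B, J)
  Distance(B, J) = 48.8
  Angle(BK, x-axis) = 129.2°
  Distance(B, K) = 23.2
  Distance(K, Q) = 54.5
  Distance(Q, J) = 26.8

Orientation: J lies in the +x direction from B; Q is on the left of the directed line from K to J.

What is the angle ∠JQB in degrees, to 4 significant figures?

78.09°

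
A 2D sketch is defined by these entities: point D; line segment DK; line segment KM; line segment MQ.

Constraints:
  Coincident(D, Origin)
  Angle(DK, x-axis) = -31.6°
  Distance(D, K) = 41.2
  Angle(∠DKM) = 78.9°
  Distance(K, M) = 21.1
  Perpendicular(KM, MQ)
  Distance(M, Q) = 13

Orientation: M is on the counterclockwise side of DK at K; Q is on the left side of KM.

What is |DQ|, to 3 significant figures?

30.4

D is at the origin; DK runs at -31.6° with length 41.2, so K = 41.2·(cos -31.6°, sin -31.6°) = (35.1, -21.6). ∠DKM = 78.9°, so KM runs at -31.6° + (180° − 78.9°) = 69.5° from the x-axis; with |KM| = 21.1, M = K + 21.1·(cos 69.5°, sin 69.5°) = (42.5, -1.82). KM is perpendicular to MQ; with |MQ| = 13.0 on the left of KM, Q = M + 13.0·(-0.937, 0.350) = (30.3, 2.73). Then |DQ| = |Q − D| = 30.4.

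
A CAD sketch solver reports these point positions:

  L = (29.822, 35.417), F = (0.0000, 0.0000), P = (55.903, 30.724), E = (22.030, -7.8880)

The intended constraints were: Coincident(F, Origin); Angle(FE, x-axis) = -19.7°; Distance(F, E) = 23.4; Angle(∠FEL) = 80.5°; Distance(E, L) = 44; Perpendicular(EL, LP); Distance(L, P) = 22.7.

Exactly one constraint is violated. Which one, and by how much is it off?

Distance(L, P) = 22.7 — off by 3.80.

F = (0.00, 0.00) ✓; FE at -19.70° ✓; |FE| = 23.40 ✓; ∠FEL = 80.50° ✓; |EL| = 44.00 ✓; ∠(EL, LP) = 90.00° ✓; |LP| = 26.50 ✗.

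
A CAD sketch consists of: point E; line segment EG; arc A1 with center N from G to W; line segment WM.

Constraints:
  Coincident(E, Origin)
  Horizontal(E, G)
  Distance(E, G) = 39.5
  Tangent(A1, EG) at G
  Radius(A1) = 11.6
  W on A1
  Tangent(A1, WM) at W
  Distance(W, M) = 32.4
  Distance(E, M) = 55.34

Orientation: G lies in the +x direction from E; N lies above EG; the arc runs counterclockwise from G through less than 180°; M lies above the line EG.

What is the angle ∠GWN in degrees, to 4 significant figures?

28.82°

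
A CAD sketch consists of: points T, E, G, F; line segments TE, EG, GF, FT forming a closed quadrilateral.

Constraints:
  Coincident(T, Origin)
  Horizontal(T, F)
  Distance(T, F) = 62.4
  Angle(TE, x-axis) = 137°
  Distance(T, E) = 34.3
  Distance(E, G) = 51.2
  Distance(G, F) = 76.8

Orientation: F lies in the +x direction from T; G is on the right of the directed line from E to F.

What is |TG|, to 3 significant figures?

27.4

T is at the origin; TF is horizontal with |TF| = 62.4 and F in +x, so F = (62.4, 0). TE runs at 137.0° with |TE| = 34.3, so E = (-25.1, 23.4). G is determined by |EG| = 51.2 and |GF| = 76.8 together: it lies at the intersection of circle(E, 51.2) and circle(F, 76.8). With |EF| = 90.6, the foot of the radical line on EF is 27.2 from E and the perpendicular offset is √(51.2² − 27.2²) = 43.4. Taking the right-of-EF solution: G = (-10.0, -25.5).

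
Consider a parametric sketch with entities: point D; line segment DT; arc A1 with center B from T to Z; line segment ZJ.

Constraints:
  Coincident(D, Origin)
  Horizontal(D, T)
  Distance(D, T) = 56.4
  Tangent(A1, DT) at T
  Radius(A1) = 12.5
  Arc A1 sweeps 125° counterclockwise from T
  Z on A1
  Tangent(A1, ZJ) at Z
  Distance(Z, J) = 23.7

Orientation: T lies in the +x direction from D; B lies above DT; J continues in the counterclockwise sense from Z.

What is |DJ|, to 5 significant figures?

65.889

On A1, T sits at bearing -90° from B; a 125° counterclockwise sweep puts Z at bearing 35°, so Z = B + 12.5·(cos 35°, sin 35°) = (66.639, 19.670). A1 meets ZJ tangentially, so BZ is at right angles to ZJ, so ZJ runs along (−sin 35°, cos 35°); with |ZJ| = 23.7, J = (53.046, 39.084). Then |DJ| = |J − D| = 65.889.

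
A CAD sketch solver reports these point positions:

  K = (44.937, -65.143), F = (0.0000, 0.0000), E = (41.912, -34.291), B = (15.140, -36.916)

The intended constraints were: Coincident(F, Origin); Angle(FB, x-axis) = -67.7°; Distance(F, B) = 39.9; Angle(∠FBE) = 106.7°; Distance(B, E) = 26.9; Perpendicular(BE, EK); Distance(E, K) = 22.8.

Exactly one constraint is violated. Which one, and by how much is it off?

Distance(E, K) = 22.8 — off by 8.20.

F = (0.00, 0.00) ✓; FB at -67.70° ✓; |FB| = 39.90 ✓; ∠FBE = 106.7° ✓; |BE| = 26.90 ✓; ∠(BE, EK) = 90.00° ✓; |EK| = 31.00 ✗.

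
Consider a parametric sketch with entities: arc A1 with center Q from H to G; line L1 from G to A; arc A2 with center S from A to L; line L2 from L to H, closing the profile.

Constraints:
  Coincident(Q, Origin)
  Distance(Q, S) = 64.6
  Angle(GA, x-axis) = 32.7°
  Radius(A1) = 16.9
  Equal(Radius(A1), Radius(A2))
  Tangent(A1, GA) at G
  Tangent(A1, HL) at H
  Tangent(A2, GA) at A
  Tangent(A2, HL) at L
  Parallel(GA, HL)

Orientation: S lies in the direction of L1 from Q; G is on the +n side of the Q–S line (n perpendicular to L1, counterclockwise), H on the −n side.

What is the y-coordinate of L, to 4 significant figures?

20.68

The slot axis is L1's direction at 32.7°, so u = (cos 32.7°, sin 32.7°) = (0.8415, 0.5402) and n = (−sin 32.7°, cos 32.7°) = (-0.5402, 0.8415). Q is at the origin and S lies 64.6 along u from Q, so S = 64.6·u = (54.36, 34.90). Tangency of A1 to both parallel lines with radius 16.9 puts G and H at Q ± 16.9·n: G = (-9.130, 14.22), H = (9.130, -14.22). Equal radii place A and L the same way about S: A = S + 16.9·n = (45.23, 49.12), L = S − 16.9·n = (63.49, 20.68). So L.y = 20.68.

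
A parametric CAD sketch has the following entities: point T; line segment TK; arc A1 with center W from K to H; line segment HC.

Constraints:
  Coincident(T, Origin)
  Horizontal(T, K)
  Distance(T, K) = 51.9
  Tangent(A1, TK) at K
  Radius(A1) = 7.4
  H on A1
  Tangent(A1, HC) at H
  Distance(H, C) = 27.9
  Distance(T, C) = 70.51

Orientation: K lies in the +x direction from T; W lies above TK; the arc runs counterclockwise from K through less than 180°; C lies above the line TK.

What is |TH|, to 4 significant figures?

59.67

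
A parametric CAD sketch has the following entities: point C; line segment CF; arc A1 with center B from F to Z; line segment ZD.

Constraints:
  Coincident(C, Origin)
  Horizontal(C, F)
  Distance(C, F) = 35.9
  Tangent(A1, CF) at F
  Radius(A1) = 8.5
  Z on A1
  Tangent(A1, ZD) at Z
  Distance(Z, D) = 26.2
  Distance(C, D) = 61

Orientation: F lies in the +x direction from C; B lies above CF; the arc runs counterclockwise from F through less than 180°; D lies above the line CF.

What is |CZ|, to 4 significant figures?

44.19

C is at the origin; C and F share the same y with |CF| = 35.9 and F on the +x side, so F = (35.90, 0.000). A1 meets CF tangentially, so BF is at right angles to CF, so B = F + (0, 8.5) = (35.90, 8.500). Since BZ ⟂ ZD (tangency), |BD| = √(8.5² + 26.2²) = 27.54 regardless of where Z sits on A1. So D lies on both circle(C, 61.0) and circle(B, 27.54); the above-CF intersection is D = (53.11, 30.01). Z is the foot of the tangent from D: Z = (43.85, 5.497).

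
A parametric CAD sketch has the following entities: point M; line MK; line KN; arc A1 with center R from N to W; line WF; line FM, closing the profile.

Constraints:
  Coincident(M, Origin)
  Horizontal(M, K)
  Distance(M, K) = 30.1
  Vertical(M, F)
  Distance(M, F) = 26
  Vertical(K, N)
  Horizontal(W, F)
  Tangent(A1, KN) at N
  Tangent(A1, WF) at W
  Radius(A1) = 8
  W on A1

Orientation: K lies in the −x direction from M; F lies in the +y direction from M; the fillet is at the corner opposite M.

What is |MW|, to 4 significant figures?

34.12

M is at the origin; MK is horizontal with |MK| = 30.1 and K on the −x side, so K = (-30.10, 0.000). M and F share the same x with |MF| = 26.0 and F on the +y side, so F = (0.000, 26.00). The virtual corner opposite M is at (-30.10, 26.00). Since A1 is tangent to KN there, RN ⟂ KN and since A1 is tangent to WF there, RW ⟂ WF, with radius 8.0, so the center R sits 8.0 in from both sides at R = (-22.10, 18.00). That places the tangent points at N = (-30.10, 18.00) on KN and W = (-22.10, 26.00) on WF. Then |MW| = |W − M| = 34.12.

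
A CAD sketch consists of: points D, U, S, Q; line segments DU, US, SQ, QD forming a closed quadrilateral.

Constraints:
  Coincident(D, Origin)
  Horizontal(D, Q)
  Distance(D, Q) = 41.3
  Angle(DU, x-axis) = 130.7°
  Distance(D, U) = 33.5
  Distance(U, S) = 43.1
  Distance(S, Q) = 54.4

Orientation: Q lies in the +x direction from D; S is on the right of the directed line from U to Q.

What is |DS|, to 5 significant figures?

19.388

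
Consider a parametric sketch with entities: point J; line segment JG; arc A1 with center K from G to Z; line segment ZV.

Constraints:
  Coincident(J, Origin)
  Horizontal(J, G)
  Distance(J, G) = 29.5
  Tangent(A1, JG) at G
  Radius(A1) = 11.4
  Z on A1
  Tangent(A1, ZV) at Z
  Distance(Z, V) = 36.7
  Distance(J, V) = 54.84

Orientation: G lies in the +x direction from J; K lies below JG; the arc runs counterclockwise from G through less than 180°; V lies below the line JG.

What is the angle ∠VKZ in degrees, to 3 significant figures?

72.7°

Checks: |KZ| = 11.40 ✓; ∠(KZ, ZV) = 90.00° ✓; |ZV| = 36.70 ✓; |JV| = 54.84 ✓.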